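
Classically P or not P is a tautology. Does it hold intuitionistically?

This is the law of excluded middle, which is not intuitionistically valid.
A Kripke countermodel: worlds u0, u1; order generated by u0 <= u1; atoms true at each world — u0:{}; u1:{P}.
u0 does not force P or not P: neither disjunct is forced at u0.
u0 lacks atom P, so u0 does not force P.
So the root u0 does not force the formula.

No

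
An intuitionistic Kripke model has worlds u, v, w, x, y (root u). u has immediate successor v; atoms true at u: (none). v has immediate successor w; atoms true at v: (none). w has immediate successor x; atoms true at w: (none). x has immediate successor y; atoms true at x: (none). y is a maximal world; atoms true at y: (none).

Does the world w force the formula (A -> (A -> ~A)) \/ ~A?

w ||- (A -> (A -> ~A)) \/ ~A via the disjunct A -> (A -> ~A).

Yes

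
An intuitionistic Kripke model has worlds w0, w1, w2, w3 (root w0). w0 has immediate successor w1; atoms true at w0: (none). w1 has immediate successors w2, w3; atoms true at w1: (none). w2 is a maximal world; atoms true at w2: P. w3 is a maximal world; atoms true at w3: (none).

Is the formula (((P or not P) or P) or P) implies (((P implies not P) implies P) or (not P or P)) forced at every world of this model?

Yes

w0 forces (((P or not P) or P) or P) implies (((P implies not P) implies P) or (not P or P)): every world accessible from w0 that forces ((P or not P) or P) or P (namely w2, w3) also forces ((P implies not P) implies P) or (not P or P).
Since the root w0 forces (((P or not P) or P) or P) implies (((P implies not P) implies P) or (not P or P)) and forcing is persistent (monotone upward), every world forces it.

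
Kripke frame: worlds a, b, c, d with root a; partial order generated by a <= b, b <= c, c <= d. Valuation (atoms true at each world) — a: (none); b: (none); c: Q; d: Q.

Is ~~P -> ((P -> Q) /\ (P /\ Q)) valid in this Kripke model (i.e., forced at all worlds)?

Yes

a ||- ~~P -> ((P -> Q) /\ (P /\ Q)) vacuously: no world accessible from a forces the antecedent ~~P.
Since the root a forces ~~P -> ((P -> Q) /\ (P /\ Q)) and forcing is persistent (monotone upward), every world forces it.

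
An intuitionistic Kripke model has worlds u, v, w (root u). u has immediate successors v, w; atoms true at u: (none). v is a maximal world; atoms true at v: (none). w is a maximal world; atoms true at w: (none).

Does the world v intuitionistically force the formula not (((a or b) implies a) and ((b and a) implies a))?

v does not force not (((a or b) implies a) and ((b and a) implies a)) since v is accessible from v and v forces ((a or b) implies a) and ((b and a) implies a).
v forces ((a or b) implies a) and ((b and a) implies a) since v forces both conjuncts.

No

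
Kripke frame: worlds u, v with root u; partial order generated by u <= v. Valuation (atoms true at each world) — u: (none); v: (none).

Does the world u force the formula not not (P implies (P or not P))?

u forces not not (P implies (P or not P)): no world accessible from u forces not (P implies (P or not P)).

Yes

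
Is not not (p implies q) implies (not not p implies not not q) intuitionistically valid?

Yes

This is the distribution of double negation over implication, which is intuitionistically derivable.
Assume not not (p implies q) and not not p; suppose not q. Then p implies q would give not p (by contraposition), contradicting not not p; so not (p implies q), contradicting not not (p implies q). Hence not not q.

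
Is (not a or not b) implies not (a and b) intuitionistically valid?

Yes

This is a constructively valid De Morgan direction (disjunction of negations to negated conjunction), which is intuitionistically derivable.
If not a holds at a world then no accessible world forces a, hence none forces a and b; likewise for not b.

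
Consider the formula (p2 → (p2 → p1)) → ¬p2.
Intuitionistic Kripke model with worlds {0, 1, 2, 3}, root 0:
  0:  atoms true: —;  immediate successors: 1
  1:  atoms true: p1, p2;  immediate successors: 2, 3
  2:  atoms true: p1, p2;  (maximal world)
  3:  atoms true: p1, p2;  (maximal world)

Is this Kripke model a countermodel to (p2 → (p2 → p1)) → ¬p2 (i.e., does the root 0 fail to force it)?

Yes

0 ⊮ (p2 → (p2 → p1)) → ¬p2: already at 0 itself, 0 ⊩ p2 → (p2 → p1) but 0 ⊮ ¬p2.
0 ⊮ ¬p2 since 1 is accessible from 0 and 1 ⊩ p2.
So the root 0 does not force (p2 → (p2 → p1)) → ¬p2; the model is a countermodel.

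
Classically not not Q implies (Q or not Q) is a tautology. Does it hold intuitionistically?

No

This is a variant of double-negation elimination (deriving excluded middle from double negation), which is not intuitionistically valid.
A Kripke countermodel: worlds w0, w1; order generated by w0 <= w1; atoms true at each world — w0:{}; w1:{Q}.
w0 does not force not not Q implies (Q or not Q): already at w0 itself, w0 forces not not Q but w0 does not force Q or not Q.
w0 does not force Q or not Q: neither disjunct is forced at w0.
w0 lacks atom Q, so w0 does not force Q.
So the root w0 does not force the formula.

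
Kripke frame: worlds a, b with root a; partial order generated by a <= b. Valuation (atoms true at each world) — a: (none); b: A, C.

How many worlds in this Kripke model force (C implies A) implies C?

1

a: does not force it — a does not force (C implies A) implies C: already at a itself, a forces C implies A but a does not force C.
b: forces it.
Worlds forcing the formula: {b}.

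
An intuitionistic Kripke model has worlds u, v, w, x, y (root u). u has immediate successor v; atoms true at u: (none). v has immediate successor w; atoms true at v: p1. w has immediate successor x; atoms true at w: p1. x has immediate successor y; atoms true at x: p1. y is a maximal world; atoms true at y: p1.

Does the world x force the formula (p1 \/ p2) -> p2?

No

x ||-/- (p1 \/ p2) -> p2: already at x itself, x ||- p1 \/ p2 but x ||-/- p2.
x lacks atom p2, so x ||-/- p2.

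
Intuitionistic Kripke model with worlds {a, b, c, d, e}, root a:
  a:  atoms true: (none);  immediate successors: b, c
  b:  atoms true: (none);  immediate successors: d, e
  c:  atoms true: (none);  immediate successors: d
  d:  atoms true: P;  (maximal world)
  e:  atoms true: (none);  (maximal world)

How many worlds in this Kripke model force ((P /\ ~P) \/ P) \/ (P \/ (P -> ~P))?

a: does not force it — a ||-/- ((P /\ ~P) \/ P) \/ (P \/ (P -> ~P)): neither disjunct is forced at a.
b: does not force it — b ||-/- ((P /\ ~P) \/ P) \/ (P \/ (P -> ~P)): neither disjunct is forced at b.
c: does not force it — c ||-/- ((P /\ ~P) \/ P) \/ (P \/ (P -> ~P)): neither disjunct is forced at c.
d: forces it.
e: forces it.
Worlds forcing the formula: {d, e}.

2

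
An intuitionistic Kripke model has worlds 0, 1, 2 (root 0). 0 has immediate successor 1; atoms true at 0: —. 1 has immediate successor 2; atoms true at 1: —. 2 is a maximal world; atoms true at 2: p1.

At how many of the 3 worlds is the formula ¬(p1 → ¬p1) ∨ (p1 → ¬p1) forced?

0: forces it.
1: forces it.
2: forces it.
Worlds forcing the formula: {0, 1, 2}.

3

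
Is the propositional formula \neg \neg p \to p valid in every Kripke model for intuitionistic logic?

No

This is double-negation elimination, which is not intuitionistically valid.
A Kripke countermodel: worlds u0, u1; order generated by u0 \le u1; atoms true at each world — u0:{}; u1:{p}.
u0 \nVdash \neg \neg p \to p: already at u0 itself, u0 \Vdash \neg \neg p but u0 \nVdash p.
u0 lacks atom p, so u0 \nVdash p.
So the root u0 does not force the formula.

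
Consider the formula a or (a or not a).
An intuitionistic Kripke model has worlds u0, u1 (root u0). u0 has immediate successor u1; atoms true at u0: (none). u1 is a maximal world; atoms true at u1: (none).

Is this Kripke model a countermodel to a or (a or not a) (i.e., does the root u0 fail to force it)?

u0 forces a or (a or not a) via the disjunct a or not a.
So the root u0 forces a or (a or not a); the model is not a countermodel.

No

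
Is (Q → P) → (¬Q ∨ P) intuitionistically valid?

No

This is the material-implication-as-disjunction principle, which is not intuitionistically valid.
A Kripke countermodel: worlds s0, s1; order generated by s0 ≤ s1; atoms true at each world — s0:{}; s1:{P,Q}.
s0 ⊮ (Q → P) → (¬Q ∨ P): already at s0 itself, s0 ⊩ Q → P but s0 ⊮ ¬Q ∨ P.
s0 ⊮ ¬Q ∨ P: neither disjunct is forced at s0.
s0 ⊮ ¬Q since s1 is accessible from s0 and s1 ⊩ Q.
So the root s0 does not force the formula.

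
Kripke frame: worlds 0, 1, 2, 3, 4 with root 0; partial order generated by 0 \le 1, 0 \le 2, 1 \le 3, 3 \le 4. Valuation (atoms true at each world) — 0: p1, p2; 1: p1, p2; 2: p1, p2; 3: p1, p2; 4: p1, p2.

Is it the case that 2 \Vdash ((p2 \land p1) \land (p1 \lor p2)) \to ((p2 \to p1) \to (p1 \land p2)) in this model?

2 \Vdash ((p2 \land p1) \land (p1 \lor p2)) \to ((p2 \to p1) \to (p1 \land p2)): every world accessible from 2 that forces (p2 \land p1) \land (p1 \lor p2) (namely 2) also forces (p2 \to p1) \to (p1 \land p2).

Yes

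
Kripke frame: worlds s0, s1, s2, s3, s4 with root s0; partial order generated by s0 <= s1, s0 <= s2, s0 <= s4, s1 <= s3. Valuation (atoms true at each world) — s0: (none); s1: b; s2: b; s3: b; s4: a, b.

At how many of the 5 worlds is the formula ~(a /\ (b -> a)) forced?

3

s0: does not force it — s0 ||-/- ~(a /\ (b -> a)) since s4 is accessible from s0 and s4 ||- a /\ (b -> a).
s1: forces it.
s2: forces it.
s3: forces it.
s4: does not force it.
Worlds forcing the formula: {s1, s2, s3}.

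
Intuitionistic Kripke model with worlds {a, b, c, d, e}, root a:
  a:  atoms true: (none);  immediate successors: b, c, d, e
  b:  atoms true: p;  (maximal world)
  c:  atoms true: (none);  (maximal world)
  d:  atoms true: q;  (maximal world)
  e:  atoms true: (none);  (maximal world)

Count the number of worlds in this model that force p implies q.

3

a: does not force it — a does not force p implies q: at the accessible world b, b forces p but b does not force q.
b: does not force it — b does not force p implies q: already at b itself, b forces p but b does not force q.
c: forces it.
d: forces it.
e: forces it.
Worlds forcing the formula: {c, d, e}.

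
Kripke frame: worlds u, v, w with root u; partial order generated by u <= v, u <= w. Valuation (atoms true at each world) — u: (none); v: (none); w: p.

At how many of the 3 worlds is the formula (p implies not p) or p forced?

2

u: does not force it — u does not force (p implies not p) or p: neither disjunct is forced at u.
v: forces it.
w: forces it.
Worlds forcing the formula: {v, w}.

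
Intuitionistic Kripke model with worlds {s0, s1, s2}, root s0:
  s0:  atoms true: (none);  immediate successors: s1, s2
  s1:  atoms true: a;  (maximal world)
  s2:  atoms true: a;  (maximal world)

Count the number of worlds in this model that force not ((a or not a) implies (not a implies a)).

0

s0: does not force it — s0 does not force not ((a or not a) implies (not a implies a)) since s0 is accessible from s0 and s0 forces (a or not a) implies (not a implies a).
s1: does not force it.
s2: does not force it.
Worlds forcing the formula: { }.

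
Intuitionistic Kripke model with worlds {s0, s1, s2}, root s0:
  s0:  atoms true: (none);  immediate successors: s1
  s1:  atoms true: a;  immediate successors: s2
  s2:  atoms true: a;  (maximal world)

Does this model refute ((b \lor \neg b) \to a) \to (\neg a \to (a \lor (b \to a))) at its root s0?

s0 \Vdash ((b \lor \neg b) \to a) \to (\neg a \to (a \lor (b \to a))): every world accessible from s0 that forces (b \lor \neg b) \to a (namely s1, s2) also forces \neg a \to (a \lor (b \to a)).
So the root s0 forces ((b \lor \neg b) \to a) \to (\neg a \to (a \lor (b \to a))); the model is not a countermodel.

No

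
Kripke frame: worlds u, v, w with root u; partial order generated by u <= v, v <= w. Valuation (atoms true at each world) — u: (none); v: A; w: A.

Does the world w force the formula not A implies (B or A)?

w forces not A implies (B or A) vacuously: no world accessible from w forces the antecedent not A.

Yes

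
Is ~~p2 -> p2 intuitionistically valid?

This is double-negation elimination, which is not intuitionistically valid.
A Kripke countermodel: worlds 0, 1; order generated by 0 <= 1; atoms true at each world — 0:{}; 1:{p2}.
0 ||-/- ~~p2 -> p2: already at 0 itself, 0 ||- ~~p2 but 0 ||-/- p2.
0 lacks atom p2, so 0 ||-/- p2.
So the root 0 does not force the formula.

No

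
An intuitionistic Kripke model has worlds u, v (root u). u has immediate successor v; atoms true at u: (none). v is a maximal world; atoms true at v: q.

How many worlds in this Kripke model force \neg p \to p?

u: does not force it — u \nVdash \neg p \to p: already at u itself, u \Vdash \neg p but u \nVdash p.
v: does not force it.
Worlds forcing the formula: { }.

0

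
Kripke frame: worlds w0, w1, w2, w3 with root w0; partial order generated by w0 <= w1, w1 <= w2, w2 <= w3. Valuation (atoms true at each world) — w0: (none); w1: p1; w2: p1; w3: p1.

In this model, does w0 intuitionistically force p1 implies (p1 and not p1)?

w0 does not force p1 implies (p1 and not p1): at the accessible world w1, w1 forces p1 but w1 does not force p1 and not p1.
w1 does not force p1 and not p1 since w1 fails not p1.

No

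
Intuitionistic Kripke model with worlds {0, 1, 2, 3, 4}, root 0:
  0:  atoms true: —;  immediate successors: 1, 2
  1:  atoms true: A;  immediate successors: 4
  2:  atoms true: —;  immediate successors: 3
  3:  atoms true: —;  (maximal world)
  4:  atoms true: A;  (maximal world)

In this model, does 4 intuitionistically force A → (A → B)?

No

4 ⊮ A → (A → B): already at 4 itself, 4 ⊩ A but 4 ⊮ A → B.
4 ⊮ A → B: already at 4 itself, 4 ⊩ A but 4 ⊮ B.
4 lacks atom B, so 4 ⊮ B.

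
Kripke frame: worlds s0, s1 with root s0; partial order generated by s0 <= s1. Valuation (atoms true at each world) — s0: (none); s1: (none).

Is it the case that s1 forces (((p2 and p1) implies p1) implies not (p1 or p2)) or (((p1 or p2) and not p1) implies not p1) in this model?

s1 forces (((p2 and p1) implies p1) implies not (p1 or p2)) or (((p1 or p2) and not p1) implies not p1) via the disjunct ((p2 and p1) implies p1) implies not (p1 or p2).

Yes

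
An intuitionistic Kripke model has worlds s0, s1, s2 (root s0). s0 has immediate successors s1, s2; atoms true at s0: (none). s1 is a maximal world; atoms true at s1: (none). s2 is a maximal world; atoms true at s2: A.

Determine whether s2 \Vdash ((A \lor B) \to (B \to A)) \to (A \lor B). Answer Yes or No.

s2 \Vdash ((A \lor B) \to (B \to A)) \to (A \lor B): every world accessible from s2 that forces (A \lor B) \to (B \to A) (namely s2) also forces A \lor B.

Yes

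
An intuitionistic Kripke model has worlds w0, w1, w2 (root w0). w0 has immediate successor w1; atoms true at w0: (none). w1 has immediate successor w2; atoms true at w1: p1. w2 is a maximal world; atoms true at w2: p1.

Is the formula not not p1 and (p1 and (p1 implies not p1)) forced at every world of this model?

No

Not every world: w0 does not force not not p1 and (p1 and (p1 implies not p1)).
w0 does not force not not p1 and (p1 and (p1 implies not p1)) since w0 fails p1 and (p1 implies not p1).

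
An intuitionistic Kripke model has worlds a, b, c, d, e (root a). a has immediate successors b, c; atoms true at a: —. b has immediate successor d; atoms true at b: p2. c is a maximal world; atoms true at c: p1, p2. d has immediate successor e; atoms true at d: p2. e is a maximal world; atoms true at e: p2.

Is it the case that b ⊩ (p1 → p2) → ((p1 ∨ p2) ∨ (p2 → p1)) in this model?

Yes

b ⊩ (p1 → p2) → ((p1 ∨ p2) ∨ (p2 → p1)): every world accessible from b that forces p1 → p2 (namely b, d, e) also forces (p1 ∨ p2) ∨ (p2 → p1).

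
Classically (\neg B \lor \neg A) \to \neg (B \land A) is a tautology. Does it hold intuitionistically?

This is a constructively valid De Morgan direction (disjunction of negations to negated conjunction), which is intuitionistically derivable.
If \neg B holds at a world then no accessible world forces B, hence none forces B \land A; likewise for \neg A.

Yes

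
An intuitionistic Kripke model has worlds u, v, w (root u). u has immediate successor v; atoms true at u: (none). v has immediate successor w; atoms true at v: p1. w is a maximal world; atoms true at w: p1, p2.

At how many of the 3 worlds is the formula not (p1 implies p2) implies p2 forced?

u: forces it.
v: forces it.
w: forces it.
Worlds forcing the formula: {u, v, w}.

3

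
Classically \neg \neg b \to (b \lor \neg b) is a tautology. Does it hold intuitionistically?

This is a variant of double-negation elimination (deriving excluded middle from double negation), which is not intuitionistically valid.
A Kripke countermodel: worlds w0, w1; order generated by w0 \le w1; atoms true at each world — w0:{}; w1:{b}.
w0 \nVdash \neg \neg b \to (b \lor \neg b): already at w0 itself, w0 \Vdash \neg \neg b but w0 \nVdash b \lor \neg b.
w0 \nVdash b \lor \neg b: neither disjunct is forced at w0.
w0 lacks atom b, so w0 \nVdash b.
So the root w0 does not force the formula.

No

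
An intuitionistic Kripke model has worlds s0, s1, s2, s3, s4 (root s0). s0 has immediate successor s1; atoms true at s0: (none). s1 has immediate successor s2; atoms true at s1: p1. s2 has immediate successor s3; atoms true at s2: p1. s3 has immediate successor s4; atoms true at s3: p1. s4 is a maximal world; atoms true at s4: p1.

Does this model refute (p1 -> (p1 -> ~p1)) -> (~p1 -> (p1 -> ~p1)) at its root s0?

No

s0 ||- (p1 -> (p1 -> ~p1)) -> (~p1 -> (p1 -> ~p1)) vacuously: no world accessible from s0 forces the antecedent p1 -> (p1 -> ~p1).
So the root s0 forces (p1 -> (p1 -> ~p1)) -> (~p1 -> (p1 -> ~p1)); the model is not a countermodel.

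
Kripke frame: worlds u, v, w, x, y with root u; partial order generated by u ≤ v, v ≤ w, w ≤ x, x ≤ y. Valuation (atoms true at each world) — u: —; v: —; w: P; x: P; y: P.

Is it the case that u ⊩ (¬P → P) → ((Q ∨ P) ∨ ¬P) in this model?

u ⊮ (¬P → P) → ((Q ∨ P) ∨ ¬P): already at u itself, u ⊩ ¬P → P but u ⊮ (Q ∨ P) ∨ ¬P.
u ⊮ (Q ∨ P) ∨ ¬P: neither disjunct is forced at u.
u ⊮ Q ∨ P: neither disjunct is forced at u.
u lacks atom Q, so u ⊮ Q.

No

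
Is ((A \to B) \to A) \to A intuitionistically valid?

This is Peirce's law, which is not intuitionistically valid.
A Kripke countermodel: worlds u, v; order generated by u \le v; atoms true at each world — u:{}; v:{A}.
u \nVdash ((A \to B) \to A) \to A: already at u itself, u \Vdash (A \to B) \to A but u \nVdash A.
u lacks atom A, so u \nVdash A.
So the root u does not force the formula.

No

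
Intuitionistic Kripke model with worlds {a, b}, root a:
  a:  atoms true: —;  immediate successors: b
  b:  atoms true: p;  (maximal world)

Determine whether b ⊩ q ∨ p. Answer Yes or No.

Yes

b ⊩ q ∨ p via the disjunct p.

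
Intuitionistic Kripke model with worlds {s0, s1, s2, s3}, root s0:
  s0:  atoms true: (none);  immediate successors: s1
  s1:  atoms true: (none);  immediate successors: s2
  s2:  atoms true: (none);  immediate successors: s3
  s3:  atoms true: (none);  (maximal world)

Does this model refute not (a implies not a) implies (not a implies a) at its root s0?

No

s0 forces not (a implies not a) implies (not a implies a) vacuously: no world accessible from s0 forces the antecedent not (a implies not a).
So the root s0 forces not (a implies not a) implies (not a implies a); the model is not a countermodel.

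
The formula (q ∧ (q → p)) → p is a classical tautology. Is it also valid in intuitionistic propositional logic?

This is modus ponens in implicational form, which is intuitionistically derivable.
If a world forces q and q → p, then applying the implication at that world (which is accessible from itself) gives p.

Yes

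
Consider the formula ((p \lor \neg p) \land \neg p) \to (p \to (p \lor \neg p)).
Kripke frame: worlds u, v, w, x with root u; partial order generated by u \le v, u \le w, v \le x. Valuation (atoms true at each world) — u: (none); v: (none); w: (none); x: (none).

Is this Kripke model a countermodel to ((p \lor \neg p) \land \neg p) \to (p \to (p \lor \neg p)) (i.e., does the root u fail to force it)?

No

u \Vdash ((p \lor \neg p) \land \neg p) \to (p \to (p \lor \neg p)): every world accessible from u that forces (p \lor \neg p) \land \neg p (namely u, v, w, x) also forces p \to (p \lor \neg p).
So the root u forces ((p \lor \neg p) \land \neg p) \to (p \to (p \lor \neg p)); the model is not a countermodel.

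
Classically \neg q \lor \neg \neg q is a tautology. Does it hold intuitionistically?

No

This is the weak law of excluded middle, which is not intuitionistically valid.
A Kripke countermodel: worlds a, b, c; order generated by a \le b, a \le c; atoms true at each world — a:{}; b:{q}; c:{}.
a \nVdash \neg q \lor \neg \neg q: neither disjunct is forced at a.
a \nVdash \neg q since b is accessible from a and b \Vdash q.
So the root a does not force the formula.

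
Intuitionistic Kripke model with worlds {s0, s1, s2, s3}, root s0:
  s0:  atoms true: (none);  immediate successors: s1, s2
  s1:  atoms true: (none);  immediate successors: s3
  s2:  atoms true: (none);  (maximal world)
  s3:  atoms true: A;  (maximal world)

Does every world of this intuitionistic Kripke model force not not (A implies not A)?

Not every world: s0 does not force not not (A implies not A).
s0 does not force not not (A implies not A) since s1 is accessible from s0 and s1 forces not (A implies not A).
s1 forces not (A implies not A): no world accessible from s1 forces A implies not A.

No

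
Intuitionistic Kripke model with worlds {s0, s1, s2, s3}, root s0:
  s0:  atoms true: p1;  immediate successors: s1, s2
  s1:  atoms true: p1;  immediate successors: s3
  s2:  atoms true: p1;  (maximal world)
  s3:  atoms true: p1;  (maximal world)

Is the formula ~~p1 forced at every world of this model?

Yes

s0 ||- ~~p1: no world accessible from s0 forces ~p1.
Since the root s0 forces ~~p1 and forcing is persistent (monotone upward), every world forces it.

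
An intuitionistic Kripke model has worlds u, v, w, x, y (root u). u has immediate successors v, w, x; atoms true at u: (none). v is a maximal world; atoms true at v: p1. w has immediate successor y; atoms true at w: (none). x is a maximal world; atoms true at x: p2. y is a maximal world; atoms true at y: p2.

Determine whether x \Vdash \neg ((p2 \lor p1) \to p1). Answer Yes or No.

Yes

x \Vdash \neg ((p2 \lor p1) \to p1): no world accessible from x forces (p2 \lor p1) \to p1.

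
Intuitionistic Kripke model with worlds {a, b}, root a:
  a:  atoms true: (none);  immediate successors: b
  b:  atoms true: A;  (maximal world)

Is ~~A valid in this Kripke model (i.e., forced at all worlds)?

Yes

a ||- ~~A: no world accessible from a forces ~A.
Since the root a forces ~~A and forcing is persistent (monotone upward), every world forces it.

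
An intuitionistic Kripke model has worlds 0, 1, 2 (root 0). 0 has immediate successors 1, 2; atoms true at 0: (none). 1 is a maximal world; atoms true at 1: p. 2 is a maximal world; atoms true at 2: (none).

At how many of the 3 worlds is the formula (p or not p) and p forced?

0: does not force it — 0 does not force (p or not p) and p since 0 fails p or not p.
1: forces it.
2: does not force it — 2 does not force (p or not p) and p since 2 fails p.
Worlds forcing the formula: {1}.

1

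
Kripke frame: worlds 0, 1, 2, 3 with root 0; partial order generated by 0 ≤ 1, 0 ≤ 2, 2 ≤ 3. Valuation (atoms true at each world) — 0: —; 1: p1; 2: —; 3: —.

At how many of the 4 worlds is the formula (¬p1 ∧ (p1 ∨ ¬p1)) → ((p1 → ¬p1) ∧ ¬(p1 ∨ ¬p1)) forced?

1

0: does not force it — 0 ⊮ (¬p1 ∧ (p1 ∨ ¬p1)) → ((p1 → ¬p1) ∧ ¬(p1 ∨ ¬p1)): at the accessible world 2, 2 ⊩ ¬p1 ∧ (p1 ∨ ¬p1) but 2 ⊮ (p1 → ¬p1) ∧ ¬(p1 ∨ ¬p1).
1: forces it.
2: does not force it — 2 ⊮ (¬p1 ∧ (p1 ∨ ¬p1)) → ((p1 → ¬p1) ∧ ¬(p1 ∨ ¬p1)): already at 2 itself, 2 ⊩ ¬p1 ∧ (p1 ∨ ¬p1) but 2 ⊮ (p1 → ¬p1) ∧ ¬(p1 ∨ ¬p1).
3: does not force it — 3 ⊮ (¬p1 ∧ (p1 ∨ ¬p1)) → ((p1 → ¬p1) ∧ ¬(p1 ∨ ¬p1)): already at 3 itself, 3 ⊩ ¬p1 ∧ (p1 ∨ ¬p1) but 3 ⊮ (p1 → ¬p1) ∧ ¬(p1 ∨ ¬p1).
Worlds forcing the formula: {1}.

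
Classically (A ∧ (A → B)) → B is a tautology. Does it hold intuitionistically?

Yes

This is modus ponens in implicational form, which is intuitionistically derivable.
If a world forces A and A → B, then applying the implication at that world (which is accessible from itself) gives B.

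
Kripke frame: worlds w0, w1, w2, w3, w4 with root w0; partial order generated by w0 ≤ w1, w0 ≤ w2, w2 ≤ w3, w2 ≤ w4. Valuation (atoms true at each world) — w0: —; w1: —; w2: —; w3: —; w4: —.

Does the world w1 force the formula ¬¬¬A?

Yes

w1 ⊩ ¬¬¬A: no world accessible from w1 forces ¬¬A.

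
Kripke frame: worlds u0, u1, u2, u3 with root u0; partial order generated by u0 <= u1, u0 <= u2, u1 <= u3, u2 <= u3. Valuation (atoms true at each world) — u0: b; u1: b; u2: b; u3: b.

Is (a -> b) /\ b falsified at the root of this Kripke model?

No

u0 ||- (a -> b) /\ b since u0 forces both conjuncts.
So the root u0 forces (a -> b) /\ b; the model is not a countermodel.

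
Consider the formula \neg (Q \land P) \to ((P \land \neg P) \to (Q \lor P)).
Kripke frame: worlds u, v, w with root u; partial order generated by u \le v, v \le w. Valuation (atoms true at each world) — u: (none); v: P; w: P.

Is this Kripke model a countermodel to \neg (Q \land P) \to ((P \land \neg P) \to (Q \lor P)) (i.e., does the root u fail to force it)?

u \Vdash \neg (Q \land P) \to ((P \land \neg P) \to (Q \lor P)): every world accessible from u that forces \neg (Q \land P) (namely u, v, w) also forces (P \land \neg P) \to (Q \lor P).
So the root u forces \neg (Q \land P) \to ((P \land \neg P) \to (Q \lor P)); the model is not a countermodel.

No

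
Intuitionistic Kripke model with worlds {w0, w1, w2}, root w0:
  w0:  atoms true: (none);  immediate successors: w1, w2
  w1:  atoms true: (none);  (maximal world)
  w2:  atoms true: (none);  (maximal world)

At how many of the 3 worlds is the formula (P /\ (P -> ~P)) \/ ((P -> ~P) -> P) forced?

w0: does not force it — w0 ||-/- (P /\ (P -> ~P)) \/ ((P -> ~P) -> P): neither disjunct is forced at w0.
w1: does not force it.
w2: does not force it.
Worlds forcing the formula: { }.

0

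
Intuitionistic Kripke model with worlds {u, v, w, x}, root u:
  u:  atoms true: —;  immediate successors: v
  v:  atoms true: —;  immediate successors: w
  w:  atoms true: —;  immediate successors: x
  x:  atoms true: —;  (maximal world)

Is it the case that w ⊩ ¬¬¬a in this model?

w ⊩ ¬¬¬a: no world accessible from w forces ¬¬a.

Yes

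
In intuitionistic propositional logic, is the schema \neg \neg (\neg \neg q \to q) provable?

Yes

This is the double negation of double-negation elimination, which is intuitionistically derivable.
By Glivenko's theorem the double negation of any classical propositional tautology is intuitionistically provable; \neg \neg q \to q is classically a tautology.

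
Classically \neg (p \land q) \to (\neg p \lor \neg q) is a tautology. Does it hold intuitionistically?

No

This is the constructively invalid direction of De Morgan's law for conjunction, which is not intuitionistically valid.
A Kripke countermodel: worlds a, b, c; order generated by a \le b, a \le c; atoms true at each world — a:{}; b:{p}; c:{q}.
a \nVdash \neg (p \land q) \to (\neg p \lor \neg q): already at a itself, a \Vdash \neg (p \land q) but a \nVdash \neg p \lor \neg q.
a \nVdash \neg p \lor \neg q: neither disjunct is forced at a.
a \nVdash \neg p since b is accessible from a and b \Vdash p.
So the root a does not force the formula.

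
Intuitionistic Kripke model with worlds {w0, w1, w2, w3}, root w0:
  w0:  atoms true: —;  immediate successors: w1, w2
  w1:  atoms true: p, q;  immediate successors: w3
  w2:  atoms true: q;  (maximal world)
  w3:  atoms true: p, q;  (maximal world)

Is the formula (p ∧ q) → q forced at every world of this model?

w0 ⊩ (p ∧ q) → q: every world accessible from w0 that forces p ∧ q (namely w1, w3) also forces q.
Since the root w0 forces (p ∧ q) → q and forcing is persistent (monotone upward), every world forces it.

Yes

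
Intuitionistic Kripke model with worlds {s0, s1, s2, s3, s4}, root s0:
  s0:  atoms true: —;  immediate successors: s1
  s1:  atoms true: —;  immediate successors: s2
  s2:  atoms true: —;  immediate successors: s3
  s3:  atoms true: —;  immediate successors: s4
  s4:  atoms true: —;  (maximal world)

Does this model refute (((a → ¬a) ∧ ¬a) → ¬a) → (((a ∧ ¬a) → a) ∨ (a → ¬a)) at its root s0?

s0 ⊩ (((a → ¬a) ∧ ¬a) → ¬a) → (((a ∧ ¬a) → a) ∨ (a → ¬a)): every world accessible from s0 that forces ((a → ¬a) ∧ ¬a) → ¬a (namely s0, s1, s2, s3, s4) also forces ((a ∧ ¬a) → a) ∨ (a → ¬a).
So the root s0 forces (((a → ¬a) ∧ ¬a) → ¬a) → (((a ∧ ¬a) → a) ∨ (a → ¬a)); the model is not a countermodel.

No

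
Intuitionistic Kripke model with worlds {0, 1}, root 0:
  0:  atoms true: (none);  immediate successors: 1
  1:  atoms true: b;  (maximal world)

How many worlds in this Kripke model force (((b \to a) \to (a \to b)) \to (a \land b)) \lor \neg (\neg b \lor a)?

0: forces it.
1: forces it.
Worlds forcing the formula: {0, 1}.

2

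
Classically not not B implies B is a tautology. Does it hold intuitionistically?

No

This is double-negation elimination, which is not intuitionistically valid.
A Kripke countermodel: worlds u, v; order generated by u <= v; atoms true at each world — u:{}; v:{B}.
u does not force not not B implies B: already at u itself, u forces not not B but u does not force B.
u lacks atom B, so u does not force B.
So the root u does not force the formula.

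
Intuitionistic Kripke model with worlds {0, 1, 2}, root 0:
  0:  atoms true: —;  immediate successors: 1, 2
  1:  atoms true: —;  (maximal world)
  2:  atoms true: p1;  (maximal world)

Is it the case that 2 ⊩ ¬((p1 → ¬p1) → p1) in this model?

2 ⊮ ¬((p1 → ¬p1) → p1) since 2 is accessible from 2 and 2 ⊩ (p1 → ¬p1) → p1.
2 ⊩ (p1 → ¬p1) → p1 vacuously: no world accessible from 2 forces the antecedent p1 → ¬p1.

No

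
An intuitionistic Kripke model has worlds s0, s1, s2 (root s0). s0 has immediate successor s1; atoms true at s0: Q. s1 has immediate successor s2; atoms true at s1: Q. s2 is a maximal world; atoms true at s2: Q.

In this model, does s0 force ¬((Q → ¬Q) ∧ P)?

Yes

s0 ⊩ ¬((Q → ¬Q) ∧ P): no world accessible from s0 forces (Q → ¬Q) ∧ P.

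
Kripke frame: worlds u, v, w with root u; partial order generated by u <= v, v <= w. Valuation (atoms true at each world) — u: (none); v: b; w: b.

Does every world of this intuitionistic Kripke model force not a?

u forces not a: no world accessible from u forces a.
Since the root u forces not a and forcing is persistent (monotone upward), every world forces it.

Yes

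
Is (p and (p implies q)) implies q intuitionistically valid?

Yes

This is modus ponens in implicational form, which is intuitionistically derivable.
If a world forces p and p implies q, then applying the implication at that world (which is accessible from itself) gives q.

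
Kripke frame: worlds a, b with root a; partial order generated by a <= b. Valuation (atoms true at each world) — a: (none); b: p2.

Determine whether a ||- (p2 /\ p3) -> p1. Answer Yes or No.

Yes

a ||- (p2 /\ p3) -> p1 vacuously: no world accessible from a forces the antecedent p2 /\ p3.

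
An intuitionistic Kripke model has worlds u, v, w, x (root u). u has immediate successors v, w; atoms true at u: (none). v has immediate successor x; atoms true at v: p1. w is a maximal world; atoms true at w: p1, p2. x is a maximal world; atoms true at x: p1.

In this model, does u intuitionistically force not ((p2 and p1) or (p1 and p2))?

u does not force not ((p2 and p1) or (p1 and p2)) since w is accessible from u and w forces (p2 and p1) or (p1 and p2).
w forces (p2 and p1) or (p1 and p2) via the disjunct p2 and p1.

No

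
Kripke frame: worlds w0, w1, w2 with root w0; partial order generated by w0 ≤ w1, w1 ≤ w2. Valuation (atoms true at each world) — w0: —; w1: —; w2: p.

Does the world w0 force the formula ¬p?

w0 ⊮ ¬p since w2 is accessible from w0 and w2 ⊩ p.

No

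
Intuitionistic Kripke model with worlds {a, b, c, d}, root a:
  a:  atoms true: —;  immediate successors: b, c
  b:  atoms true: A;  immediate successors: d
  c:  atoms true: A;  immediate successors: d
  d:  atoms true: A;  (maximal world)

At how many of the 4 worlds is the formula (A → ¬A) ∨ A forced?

a: does not force it — a ⊮ (A → ¬A) ∨ A: neither disjunct is forced at a.
b: forces it.
c: forces it.
d: forces it.
Worlds forcing the formula: {b, c, d}.

3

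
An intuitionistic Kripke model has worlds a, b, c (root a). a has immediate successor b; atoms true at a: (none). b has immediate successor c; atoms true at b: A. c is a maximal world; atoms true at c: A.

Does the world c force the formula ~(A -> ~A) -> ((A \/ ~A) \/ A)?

Yes

c ||- ~(A -> ~A) -> ((A \/ ~A) \/ A): every world accessible from c that forces ~(A -> ~A) (namely c) also forces (A \/ ~A) \/ A.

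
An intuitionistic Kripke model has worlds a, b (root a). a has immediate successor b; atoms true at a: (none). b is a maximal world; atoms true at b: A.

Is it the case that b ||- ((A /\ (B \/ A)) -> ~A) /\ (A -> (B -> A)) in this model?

No

b ||-/- ((A /\ (B \/ A)) -> ~A) /\ (A -> (B -> A)) since b fails (A /\ (B \/ A)) -> ~A.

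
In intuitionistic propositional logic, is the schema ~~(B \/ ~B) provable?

Yes

This is the double negation of excluded middle, which is intuitionistically derivable.
Assuming ~(B \/ ~B): from B we'd get B \/ ~B, so ~B; but then B \/ ~B again — contradiction. Hence ~~(B \/ ~B).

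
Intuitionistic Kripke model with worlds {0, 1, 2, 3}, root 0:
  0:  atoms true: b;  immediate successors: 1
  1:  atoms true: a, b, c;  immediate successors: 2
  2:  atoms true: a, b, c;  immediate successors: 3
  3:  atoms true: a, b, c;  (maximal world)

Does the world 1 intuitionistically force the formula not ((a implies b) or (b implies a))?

No

1 does not force not ((a implies b) or (b implies a)) since 1 is accessible from 1 and 1 forces (a implies b) or (b implies a).
1 forces (a implies b) or (b implies a) via the disjunct a implies b.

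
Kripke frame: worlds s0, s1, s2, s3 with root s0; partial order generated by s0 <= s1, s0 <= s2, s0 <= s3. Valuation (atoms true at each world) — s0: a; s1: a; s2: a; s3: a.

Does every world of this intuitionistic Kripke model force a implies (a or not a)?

Yes

s0 forces a implies (a or not a): every world accessible from s0 that forces a (namely s0, s1, s2, s3) also forces a or not a.
Since the root s0 forces a implies (a or not a) and forcing is persistent (monotone upward), every world forces it.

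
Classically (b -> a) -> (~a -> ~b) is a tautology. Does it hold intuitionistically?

Yes

This is the forward direction of contraposition, which is intuitionistically derivable.
Assume b -> a and ~a. If b held then a would follow, contradicting ~a; so ~b.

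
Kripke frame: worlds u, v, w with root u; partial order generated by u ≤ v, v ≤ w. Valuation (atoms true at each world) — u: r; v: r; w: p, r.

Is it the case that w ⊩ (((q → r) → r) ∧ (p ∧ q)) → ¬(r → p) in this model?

w ⊩ (((q → r) → r) ∧ (p ∧ q)) → ¬(r → p) vacuously: no world accessible from w forces the antecedent ((q → r) → r) ∧ (p ∧ q).

Yes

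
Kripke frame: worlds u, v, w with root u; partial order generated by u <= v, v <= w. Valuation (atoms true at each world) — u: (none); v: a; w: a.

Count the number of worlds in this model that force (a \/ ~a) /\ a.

2

u: does not force it — u ||-/- (a \/ ~a) /\ a since u fails a \/ ~a.
v: forces it.
w: forces it.
Worlds forcing the formula: {v, w}.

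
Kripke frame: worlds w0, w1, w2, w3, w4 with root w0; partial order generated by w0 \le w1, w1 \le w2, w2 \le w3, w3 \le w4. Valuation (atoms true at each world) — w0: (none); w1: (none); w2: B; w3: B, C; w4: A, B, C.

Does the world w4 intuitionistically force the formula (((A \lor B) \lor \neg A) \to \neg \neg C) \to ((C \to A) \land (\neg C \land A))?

No

w4 \nVdash (((A \lor B) \lor \neg A) \to \neg \neg C) \to ((C \to A) \land (\neg C \land A)): already at w4 itself, w4 \Vdash ((A \lor B) \lor \neg A) \to \neg \neg C but w4 \nVdash (C \to A) \land (\neg C \land A).
w4 \nVdash (C \to A) \land (\neg C \land A) since w4 fails \neg C \land A.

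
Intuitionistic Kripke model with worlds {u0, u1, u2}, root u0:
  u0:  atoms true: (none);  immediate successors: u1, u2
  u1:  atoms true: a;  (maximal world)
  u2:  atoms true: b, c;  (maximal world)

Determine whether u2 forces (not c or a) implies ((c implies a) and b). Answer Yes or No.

Yes

u2 forces (not c or a) implies ((c implies a) and b) vacuously: no world accessible from u2 forces the antecedent not c or a.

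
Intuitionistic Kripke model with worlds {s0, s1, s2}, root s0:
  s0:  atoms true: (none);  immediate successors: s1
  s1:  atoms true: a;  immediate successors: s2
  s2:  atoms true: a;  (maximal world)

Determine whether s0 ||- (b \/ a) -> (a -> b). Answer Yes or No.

No

s0 ||-/- (b \/ a) -> (a -> b): at the accessible world s1, s1 ||- b \/ a but s1 ||-/- a -> b.
s1 ||-/- a -> b: already at s1 itself, s1 ||- a but s1 ||-/- b.
s1 lacks atom b, so s1 ||-/- b.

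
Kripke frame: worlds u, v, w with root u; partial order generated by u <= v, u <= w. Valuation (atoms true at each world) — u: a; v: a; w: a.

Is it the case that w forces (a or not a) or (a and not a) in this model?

w forces (a or not a) or (a and not a) via the disjunct a or not a.

Yes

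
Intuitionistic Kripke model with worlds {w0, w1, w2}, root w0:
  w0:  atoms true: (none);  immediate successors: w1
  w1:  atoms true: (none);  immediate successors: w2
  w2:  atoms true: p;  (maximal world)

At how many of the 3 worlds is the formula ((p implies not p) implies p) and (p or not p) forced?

w0: does not force it — w0 does not force ((p implies not p) implies p) and (p or not p) since w0 fails p or not p.
w1: does not force it — w1 does not force ((p implies not p) implies p) and (p or not p) since w1 fails p or not p.
w2: forces it.
Worlds forcing the formula: {w2}.

1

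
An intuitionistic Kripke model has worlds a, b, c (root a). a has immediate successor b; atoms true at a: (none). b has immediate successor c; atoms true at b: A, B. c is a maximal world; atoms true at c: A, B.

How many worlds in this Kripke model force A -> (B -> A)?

a: forces it.
b: forces it.
c: forces it.
Worlds forcing the formula: {a, b, c}.

3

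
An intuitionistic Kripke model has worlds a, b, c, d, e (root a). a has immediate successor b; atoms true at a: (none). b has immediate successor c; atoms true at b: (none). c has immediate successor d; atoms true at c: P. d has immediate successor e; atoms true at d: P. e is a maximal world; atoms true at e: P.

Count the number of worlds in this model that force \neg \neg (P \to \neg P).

a: does not force it — a \nVdash \neg \neg (P \to \neg P) since a is accessible from a and a \Vdash \neg (P \to \neg P).
b: does not force it.
c: does not force it.
d: does not force it.
e: does not force it.
Worlds forcing the formula: { }.

0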